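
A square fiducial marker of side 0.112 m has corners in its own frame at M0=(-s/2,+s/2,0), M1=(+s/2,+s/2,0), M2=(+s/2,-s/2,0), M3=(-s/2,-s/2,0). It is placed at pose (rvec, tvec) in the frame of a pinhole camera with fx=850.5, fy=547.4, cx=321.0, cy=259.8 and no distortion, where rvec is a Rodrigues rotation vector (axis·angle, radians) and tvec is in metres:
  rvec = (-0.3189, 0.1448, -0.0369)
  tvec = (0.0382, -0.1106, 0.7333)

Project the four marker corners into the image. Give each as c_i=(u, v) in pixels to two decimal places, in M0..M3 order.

Intrinsics K: fx=850.5, fy=547.4, cx=321.0, cy=259.8
Marker side s = 0.112 m; corners in marker frame (Z=0):
  M0 = (-0.0560, +0.0560, 0)
  M1 = (+0.0560, +0.0560, 0)
  M2 = (+0.0560, -0.0560, 0)
  M3 = (-0.0560, -0.0560, 0)
rvec = (-0.3189, 0.1448, -0.0369), |rvec| = θ = 0.35217 rad = 20.178°
Rodrigues: sinθ=0.34494, 1−cosθ=0.06137; R = I + sinθ·[k]× + (1−cosθ)·[k]×²:
    [+0.98895 +0.01329 +0.14765]
    [-0.05899 +0.94900 +0.30970]
    [-0.13600 -0.31499 +0.93930]
t = (0.0382, -0.1106, 0.7333) m
M0: Pc = R·M0+t = (-0.01644, -0.05415, +0.72328); u = 850.5·(-0.01644)/0.72328 + 321.0 = 301.6718, v = 547.4·(-0.05415)/0.72328 + 259.8 = 218.8157
M1: Pc = R·M1+t = (+0.09433, -0.06076, +0.70804); u = 850.5·(+0.09433)/0.70804 + 321.0 = 434.3035, v = 547.4·(-0.06076)/0.70804 + 259.8 = 212.8259
M2: Pc = R·M2+t = (+0.09284, -0.16705, +0.74332); u = 850.5·(+0.09284)/0.74332 + 321.0 = 427.2227, v = 547.4·(-0.16705)/0.74332 + 259.8 = 136.7824
M3: Pc = R·M3+t = (-0.01793, -0.16044, +0.75856); u = 850.5·(-0.01793)/0.75856 + 321.0 = 300.9017, v = 547.4·(-0.16044)/0.75856 + 259.8 = 144.0206

c0=(301.67, 218.82) c1=(434.30, 212.83) c2=(427.22, 136.78) c3=(300.90, 144.02)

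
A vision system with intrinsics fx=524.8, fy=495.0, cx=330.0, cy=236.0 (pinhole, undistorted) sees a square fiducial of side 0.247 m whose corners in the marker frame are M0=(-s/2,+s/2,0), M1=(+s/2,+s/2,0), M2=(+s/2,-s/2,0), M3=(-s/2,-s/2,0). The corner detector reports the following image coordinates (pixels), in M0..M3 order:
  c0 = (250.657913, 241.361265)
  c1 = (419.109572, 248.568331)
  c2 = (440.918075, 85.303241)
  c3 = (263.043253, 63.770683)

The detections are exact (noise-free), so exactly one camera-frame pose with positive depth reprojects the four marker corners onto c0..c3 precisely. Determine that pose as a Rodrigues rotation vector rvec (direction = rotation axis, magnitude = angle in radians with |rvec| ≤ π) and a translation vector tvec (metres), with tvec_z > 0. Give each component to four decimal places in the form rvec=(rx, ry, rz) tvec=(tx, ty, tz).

Intrinsics K: fx=524.8, fy=495.0, cx=330.0, cy=236.0
Marker side s = 0.247 m; corners in marker frame (Z=0):
  M0 = (-0.1235, +0.1235, 0)
  M1 = (+0.1235, +0.1235, 0)
  M2 = (+0.1235, -0.1235, 0)
  M3 = (-0.1235, -0.1235, 0)
Detected image corners:
  c0 = (250.657913, 241.361265) px
  c1 = (419.109572, 248.568331) px
  c2 = (440.918075, 85.303241) px
  c3 = (263.043253, 63.770683) px
Planar DLT: solve 8×8 A·h = b for H (H[2,2]=1):
  H  [+810.05335 +16.51252 +346.57817]
  H  [+108.24813 +729.07670 +162.68412]
  H  [+0.31908 +0.25182 +1.00000]
B = K⁻¹H; ‖b₁‖=1.381898, ‖b₂‖=1.381898; λ = 2/(‖b₁‖+‖b₂‖) = 0.723642, sign → tz>0 ⇒ λ=+0.723642
r₁ = λ·B[:,0] = (+0.97179,+0.04816,+0.23090); r₂ = λ·B[:,1] = (-0.09182,+0.97896,+0.18223)
r₃ = r₁×r₂ = (-0.21726,-0.19829,+0.95576); SVD([r₁ r₂ r₃]) → R = UVᵀ:
  R  [+0.97179 -0.09182 -0.21726]
  R  [+0.04816 +0.97896 -0.19829]
  R  [+0.23090 +0.18223 +0.95576]
t = (+0.02286, -0.10718, +0.72364) m
tr R = 2.906507; θ = arccos((tr R − 1)/2) = 0.306969 rad = 17.588°
axis k = ((R−Rᵀ)₃₂, (R−Rᵀ)₁₃, (R−Rᵀ)₂₁) / (2 sinθ) = (+0.629629, -0.741564, +0.231626)
rvec = θ·k = (+0.193277, -0.227637, +0.071102)

rvec=(0.1933, -0.2276, 0.0711) tvec=(0.0229, -0.1072, 0.7236)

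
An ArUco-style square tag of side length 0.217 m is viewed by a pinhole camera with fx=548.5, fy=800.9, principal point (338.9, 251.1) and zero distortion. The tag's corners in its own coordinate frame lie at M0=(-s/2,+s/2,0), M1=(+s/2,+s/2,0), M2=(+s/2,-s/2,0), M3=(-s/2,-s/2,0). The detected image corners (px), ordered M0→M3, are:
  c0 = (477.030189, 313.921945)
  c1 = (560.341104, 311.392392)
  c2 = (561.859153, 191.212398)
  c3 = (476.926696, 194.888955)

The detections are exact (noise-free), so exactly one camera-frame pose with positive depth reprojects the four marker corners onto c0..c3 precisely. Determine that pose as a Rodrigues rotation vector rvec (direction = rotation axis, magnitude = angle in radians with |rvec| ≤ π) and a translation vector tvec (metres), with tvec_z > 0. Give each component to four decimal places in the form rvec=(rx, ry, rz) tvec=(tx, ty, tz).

Intrinsics K: fx=548.5, fy=800.9, cx=338.9, cy=251.1
Marker side s = 0.217 m; corners in marker frame (Z=0):
  M0 = (-0.1085, +0.1085, 0)
  M1 = (+0.1085, +0.1085, 0)
  M2 = (+0.1085, -0.1085, 0)
  M3 = (-0.1085, -0.1085, 0)
Detected image corners:
  c0 = (477.030189, 313.921945) px
  c1 = (560.341104, 311.392392) px
  c2 = (561.859153, 191.212398) px
  c3 = (476.926696, 194.888955) px
Planar DLT: solve 8×8 A·h = b for H (H[2,2]=1):
  H  [+365.87536 +42.68115 +518.84469]
  H  [-24.86830 +573.54196 +253.43508]
  H  [-0.04190 +0.08848 +1.00000]
B = K⁻¹H; ‖b₁‖=0.694431, ‖b₂‖=0.694431; λ = 2/(‖b₁‖+‖b₂‖) = 1.440029, sign → tz>0 ⇒ λ=+1.440029
r₁ = λ·B[:,0] = (+0.99784,-0.02580,-0.06033); r₂ = λ·B[:,1] = (+0.03333,+0.99129,+0.12741)
r₃ = r₁×r₂ = (+0.05652,-0.12915,+0.99001); SVD([r₁ r₂ r₃]) → R = UVᵀ:
  R  [+0.99784 +0.03333 +0.05652]
  R  [-0.02580 +0.99129 -0.12915]
  R  [-0.06033 +0.12741 +0.99001]
t = (+0.47243, +0.00420, +1.44003) m
tr R = 2.979148; θ = arccos((tr R − 1)/2) = 0.144528 rad = 8.281°
axis k = ((R−Rᵀ)₃₂, (R−Rᵀ)₁₃, (R−Rᵀ)₂₁) / (2 sinθ) = (+0.890670, +0.405672, -0.205275)
rvec = θ·k = (+0.128727, +0.058631, -0.029668)

rvec=(0.1287, 0.0586, -0.0297) tvec=(0.4724, 0.0042, 1.4400)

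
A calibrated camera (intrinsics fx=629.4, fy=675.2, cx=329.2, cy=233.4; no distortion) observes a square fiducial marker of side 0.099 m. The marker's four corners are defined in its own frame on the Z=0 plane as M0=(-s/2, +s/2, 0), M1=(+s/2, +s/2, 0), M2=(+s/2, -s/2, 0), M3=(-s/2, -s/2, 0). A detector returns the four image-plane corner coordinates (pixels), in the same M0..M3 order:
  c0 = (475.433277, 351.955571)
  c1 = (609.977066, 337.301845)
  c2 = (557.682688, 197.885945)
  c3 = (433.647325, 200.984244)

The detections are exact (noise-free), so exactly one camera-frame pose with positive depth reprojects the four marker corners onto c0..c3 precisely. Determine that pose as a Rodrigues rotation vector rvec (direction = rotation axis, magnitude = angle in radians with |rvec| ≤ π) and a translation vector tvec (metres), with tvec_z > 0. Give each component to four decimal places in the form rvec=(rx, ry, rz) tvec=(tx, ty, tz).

Intrinsics K: fx=629.4, fy=675.2, cx=329.2, cy=233.4
Marker side s = 0.099 m; corners in marker frame (Z=0):
  M0 = (-0.0495, +0.0495, 0)
  M1 = (+0.0495, +0.0495, 0)
  M2 = (+0.0495, -0.0495, 0)
  M3 = (-0.0495, -0.0495, 0)
Detected image corners:
  c0 = (475.433277, 351.955571) px
  c1 = (609.977066, 337.301845) px
  c2 = (557.682688, 197.885945) px
  c3 = (433.647325, 200.984244) px
Planar DLT: solve 8×8 A·h = b for H (H[2,2]=1):
  H  [+1685.89608 -88.43382 +520.27628]
  H  [+114.06289 +1168.16055 +267.95565]
  H  [+0.73731 -1.08925 +1.00000]
B = K⁻¹H; ‖b₁‖=2.410096, ‖b₂‖=2.410096; λ = 2/(‖b₁‖+‖b₂‖) = 0.414921, sign → tz>0 ⇒ λ=+0.414921
r₁ = λ·B[:,0] = (+0.95139,-0.03566,+0.30593); r₂ = λ·B[:,1] = (+0.17809,+0.87408,-0.45195)
r₃ = r₁×r₂ = (-0.25129,+0.48447,+0.83794); SVD([r₁ r₂ r₃]) → R = UVᵀ:
  R  [+0.95139 +0.17809 -0.25129]
  R  [-0.03566 +0.87408 +0.48447]
  R  [+0.30593 -0.45195 +0.83794]
t = (+0.12596, +0.02124, +0.41492) m
tr R = 2.663411; θ = arccos((tr R − 1)/2) = 0.588624 rad = 33.726°
axis k = ((R−Rᵀ)₃₂, (R−Rᵀ)₁₃, (R−Rᵀ)₂₁) / (2 sinθ) = (-0.843293, -0.501801, -0.192491)
rvec = θ·k = (-0.496382, -0.295372, -0.113305)

rvec=(-0.4964, -0.2954, -0.1133) tvec=(0.1260, 0.0212, 0.4149)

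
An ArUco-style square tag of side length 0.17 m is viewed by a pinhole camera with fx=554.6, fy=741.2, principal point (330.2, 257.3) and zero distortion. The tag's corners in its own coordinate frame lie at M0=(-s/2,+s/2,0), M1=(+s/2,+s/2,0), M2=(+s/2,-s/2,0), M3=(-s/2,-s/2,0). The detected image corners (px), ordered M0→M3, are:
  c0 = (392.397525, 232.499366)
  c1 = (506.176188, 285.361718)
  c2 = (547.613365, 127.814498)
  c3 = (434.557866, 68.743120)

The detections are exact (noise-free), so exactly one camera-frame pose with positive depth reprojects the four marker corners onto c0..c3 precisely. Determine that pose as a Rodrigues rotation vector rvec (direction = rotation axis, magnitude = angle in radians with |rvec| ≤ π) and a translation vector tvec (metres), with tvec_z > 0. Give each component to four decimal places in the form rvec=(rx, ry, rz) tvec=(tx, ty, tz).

Intrinsics K: fx=554.6, fy=741.2, cx=330.2, cy=257.3
Marker side s = 0.17 m; corners in marker frame (Z=0):
  M0 = (-0.0850, +0.0850, 0)
  M1 = (+0.0850, +0.0850, 0)
  M2 = (+0.0850, -0.0850, 0)
  M3 = (-0.0850, -0.0850, 0)
Detected image corners:
  c0 = (392.397525, 232.499366) px
  c1 = (506.176188, 285.361718) px
  c2 = (547.613365, 127.814498) px
  c3 = (434.557866, 68.743120) px
Planar DLT: solve 8×8 A·h = b for H (H[2,2]=1):
  H  [+767.34401 -226.55233 +471.14037]
  H  [+367.20648 +952.00476 +179.39149]
  H  [+0.21306 +0.04101 +1.00000]
B = K⁻¹H; ‖b₁‖=1.342549, ‖b₂‖=1.342549; λ = 2/(‖b₁‖+‖b₂‖) = 0.744852, sign → tz>0 ⇒ λ=+0.744852
r₁ = λ·B[:,0] = (+0.93609,+0.31393,+0.15870); r₂ = λ·B[:,1] = (-0.32246,+0.94609,+0.03055)
r₃ = r₁×r₂ = (-0.14055,-0.07977,+0.98685); SVD([r₁ r₂ r₃]) → R = UVᵀ:
  R  [+0.93609 -0.32246 -0.14055]
  R  [+0.31393 +0.94609 -0.07977]
  R  [+0.15870 +0.03055 +0.98685]
t = (+0.18929, -0.07829, +0.74485) m
tr R = 2.869036; θ = arccos((tr R − 1)/2) = 0.363894 rad = 20.850°
axis k = ((R−Rᵀ)₃₂, (R−Rᵀ)₁₃, (R−Rᵀ)₂₁) / (2 sinθ) = (+0.154980, -0.420393, +0.894009)
rvec = θ·k = (+0.056396, -0.152978, +0.325324)

rvec=(0.0564, -0.1530, 0.3253) tvec=(0.1893, -0.0783, 0.7449)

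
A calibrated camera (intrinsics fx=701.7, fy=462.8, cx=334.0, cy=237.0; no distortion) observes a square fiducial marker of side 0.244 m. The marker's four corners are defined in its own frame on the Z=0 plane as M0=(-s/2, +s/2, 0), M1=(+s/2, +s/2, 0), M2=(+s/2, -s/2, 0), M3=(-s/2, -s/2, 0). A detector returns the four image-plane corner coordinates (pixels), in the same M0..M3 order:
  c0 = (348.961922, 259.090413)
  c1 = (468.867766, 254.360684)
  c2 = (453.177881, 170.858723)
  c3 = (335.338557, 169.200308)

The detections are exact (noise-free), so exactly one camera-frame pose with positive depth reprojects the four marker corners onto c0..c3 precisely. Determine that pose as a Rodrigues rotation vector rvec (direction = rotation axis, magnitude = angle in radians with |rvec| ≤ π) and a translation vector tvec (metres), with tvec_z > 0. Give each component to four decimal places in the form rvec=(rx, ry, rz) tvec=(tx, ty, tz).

rvec=(-0.1559, -0.3894, -0.0684) tvec=(0.1267, -0.0668, 1.2765)

Intrinsics K: fx=701.7, fy=462.8, cx=334.0, cy=237.0
Marker side s = 0.244 m; corners in marker frame (Z=0):
  M0 = (-0.1220, +0.1220, 0)
  M1 = (+0.1220, +0.1220, 0)
  M2 = (+0.1220, -0.1220, 0)
  M3 = (-0.1220, -0.1220, 0)
Detected image corners:
  c0 = (348.961922, 259.090413) px
  c1 = (468.867766, 254.360684) px
  c2 = (453.177881, 170.858723) px
  c3 = (335.338557, 169.200308) px
Planar DLT: solve 8×8 A·h = b for H (H[2,2]=1):
  H  [+607.63000 +16.75355 +403.66562]
  H  [+57.90693 +331.73541 +212.77698]
  H  [+0.30007 -0.10824 +1.00000]
B = K⁻¹H; ‖b₁‖=0.783419, ‖b₂‖=0.783419; λ = 2/(‖b₁‖+‖b₂‖) = 1.276456, sign → tz>0 ⇒ λ=+1.276456
r₁ = λ·B[:,0] = (+0.92302,-0.03643,+0.38302); r₂ = λ·B[:,1] = (+0.09624,+0.98572,-0.13817)
r₃ = r₁×r₂ = (-0.37252,+0.16440,+0.91335); SVD([r₁ r₂ r₃]) → R = UVᵀ:
  R  [+0.92302 +0.09624 -0.37252]
  R  [-0.03643 +0.98572 +0.16440]
  R  [+0.38302 -0.13817 +0.91335]
t = (+0.12673, -0.06681, +1.27646) m
tr R = 2.822088; θ = arccos((tr R − 1)/2) = 0.424987 rad = 24.350°
axis k = ((R−Rᵀ)₃₂, (R−Rᵀ)₁₃, (R−Rᵀ)₂₁) / (2 sinθ) = (-0.366917, -0.916234, -0.160893)
rvec = θ·k = (-0.155935, -0.389388, -0.068378)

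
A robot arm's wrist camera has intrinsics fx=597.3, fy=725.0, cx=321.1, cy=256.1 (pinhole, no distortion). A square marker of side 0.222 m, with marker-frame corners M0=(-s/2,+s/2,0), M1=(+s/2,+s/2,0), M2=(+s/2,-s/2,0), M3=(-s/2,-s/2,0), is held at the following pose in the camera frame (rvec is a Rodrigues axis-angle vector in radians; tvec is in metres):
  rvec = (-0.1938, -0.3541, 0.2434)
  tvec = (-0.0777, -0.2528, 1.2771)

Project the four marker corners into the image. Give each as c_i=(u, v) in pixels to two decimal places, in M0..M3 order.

c0=(222.43, 150.70) c1=(321.54, 190.02) c2=(341.43, 77.94) c3=(247.40, 33.95)

Intrinsics K: fx=597.3, fy=725.0, cx=321.1, cy=256.1
Marker side s = 0.222 m; corners in marker frame (Z=0):
  M0 = (-0.1110, +0.1110, 0)
  M1 = (+0.1110, +0.1110, 0)
  M2 = (+0.1110, -0.1110, 0)
  M3 = (-0.1110, -0.1110, 0)
rvec = (-0.1938, -0.3541, 0.2434), |rvec| = θ = 0.47137 rad = 27.007°
Rodrigues: sinθ=0.45411, 1−cosθ=0.10905; R = I + sinθ·[k]× + (1−cosθ)·[k]×²:
    [+0.90938 -0.20080 -0.36428]
    [+0.26817 +0.95249 +0.14440]
    [+0.31798 -0.22900 +0.92002]
t = (-0.0777, -0.2528, 1.2771) m
M0: Pc = R·M0+t = (-0.20093, -0.17684, +1.21638); u = 597.3·(-0.20093)/1.21638 + 321.1 = 222.4340, v = 725.0·(-0.17684)/1.21638 + 256.1 = 150.6981
M1: Pc = R·M1+t = (+0.00095, -0.11731, +1.28698); u = 597.3·(+0.00095)/1.28698 + 321.1 = 321.5419, v = 725.0·(-0.11731)/1.28698 + 256.1 = 190.0167
M2: Pc = R·M2+t = (+0.04553, -0.32876, +1.33782); u = 597.3·(+0.04553)/1.33782 + 321.1 = 341.4283, v = 725.0·(-0.32876)/1.33782 + 256.1 = 77.9359
M3: Pc = R·M3+t = (-0.15635, -0.38829, +1.26722); u = 597.3·(-0.15635)/1.26722 + 321.1 = 247.4042, v = 725.0·(-0.38829)/1.26722 + 256.1 = 33.9511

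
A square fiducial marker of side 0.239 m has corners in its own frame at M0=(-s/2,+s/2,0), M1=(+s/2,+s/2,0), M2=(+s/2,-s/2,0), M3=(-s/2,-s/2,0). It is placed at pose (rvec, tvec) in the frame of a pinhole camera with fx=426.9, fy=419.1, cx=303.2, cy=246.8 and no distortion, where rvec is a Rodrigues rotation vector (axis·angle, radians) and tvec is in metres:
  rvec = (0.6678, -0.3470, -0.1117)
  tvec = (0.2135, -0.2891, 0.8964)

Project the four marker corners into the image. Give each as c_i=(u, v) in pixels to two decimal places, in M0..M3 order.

c0=(348.95, 170.63) c1=(441.07, 154.58) c2=(466.20, 46.96) c3=(358.78, 56.94)

Intrinsics K: fx=426.9, fy=419.1, cx=303.2, cy=246.8
Marker side s = 0.239 m; corners in marker frame (Z=0):
  M0 = (-0.1195, +0.1195, 0)
  M1 = (+0.1195, +0.1195, 0)
  M2 = (+0.1195, -0.1195, 0)
  M3 = (-0.1195, -0.1195, 0)
rvec = (0.6678, -0.3470, -0.1117), |rvec| = θ = 0.76082 rad = 43.592°
Rodrigues: sinθ=0.68951, 1−cosθ=0.27573; R = I + sinθ·[k]× + (1−cosθ)·[k]×²:
    [+0.93670 -0.00915 -0.35001]
    [-0.21161 +0.78163 -0.58675]
    [+0.27895 +0.62368 +0.73022]
t = (0.2135, -0.2891, 0.8964) m
M0: Pc = R·M0+t = (+0.10047, -0.17041, +0.93760); u = 426.9·(+0.10047)/0.93760 + 303.2 = 348.9458, v = 419.1·(-0.17041)/0.93760 + 246.8 = 170.6287
M1: Pc = R·M1+t = (+0.32434, -0.22098, +1.00426); u = 426.9·(+0.32434)/1.00426 + 303.2 = 441.0739, v = 419.1·(-0.22098)/1.00426 + 246.8 = 154.5792
M2: Pc = R·M2+t = (+0.32653, -0.40779, +0.85520); u = 426.9·(+0.32653)/0.85520 + 303.2 = 466.1964, v = 419.1·(-0.40779)/0.85520 + 246.8 = 46.9581
M3: Pc = R·M3+t = (+0.10266, -0.35722, +0.78854); u = 426.9·(+0.10266)/0.78854 + 303.2 = 358.7771, v = 419.1·(-0.35722)/0.78854 + 246.8 = 56.9424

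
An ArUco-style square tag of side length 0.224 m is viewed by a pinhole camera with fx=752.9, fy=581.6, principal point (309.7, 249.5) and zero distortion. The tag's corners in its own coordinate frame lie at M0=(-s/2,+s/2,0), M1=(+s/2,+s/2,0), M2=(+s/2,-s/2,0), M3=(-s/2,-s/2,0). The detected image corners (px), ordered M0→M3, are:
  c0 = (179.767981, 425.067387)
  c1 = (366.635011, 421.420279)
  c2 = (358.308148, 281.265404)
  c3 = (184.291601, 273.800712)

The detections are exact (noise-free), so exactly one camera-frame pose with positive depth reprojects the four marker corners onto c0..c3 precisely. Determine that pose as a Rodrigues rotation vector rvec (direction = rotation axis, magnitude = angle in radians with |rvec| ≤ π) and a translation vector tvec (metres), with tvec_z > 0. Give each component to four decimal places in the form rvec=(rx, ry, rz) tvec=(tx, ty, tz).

rvec=(-0.2959, -0.3243, 0.0220) tvec=(-0.0407, 0.1524, 0.9017)

Intrinsics K: fx=752.9, fy=581.6, cx=309.7, cy=249.5
Marker side s = 0.224 m; corners in marker frame (Z=0):
  M0 = (-0.1120, +0.1120, 0)
  M1 = (+0.1120, +0.1120, 0)
  M2 = (+0.1120, -0.1120, 0)
  M3 = (-0.1120, -0.1120, 0)
Detected image corners:
  c0 = (179.767981, 425.067387) px
  c1 = (366.635011, 421.420279) px
  c2 = (358.308148, 281.265404) px
  c3 = (184.291601, 273.800712) px
Planar DLT: solve 8×8 A·h = b for H (H[2,2]=1):
  H  [+898.34339 -77.94946 +275.69910]
  H  [+130.17806 +536.86469 +347.80139]
  H  [+0.34466 -0.32156 +1.00000]
B = K⁻¹H; ‖b₁‖=1.109060, ‖b₂‖=1.109060; λ = 2/(‖b₁‖+‖b₂‖) = 0.901665, sign → tz>0 ⇒ λ=+0.901665
r₁ = λ·B[:,0] = (+0.94802,+0.06850,+0.31076); r₂ = λ·B[:,1] = (+0.02591,+0.95669,-0.28994)
r₃ = r₁×r₂ = (-0.31717,+0.28292,+0.90518); SVD([r₁ r₂ r₃]) → R = UVᵀ:
  R  [+0.94802 +0.02591 -0.31717]
  R  [+0.06850 +0.95669 +0.28292]
  R  [+0.31076 -0.28994 +0.90518]
t = (-0.04072, +0.15240, +0.90166) m
tr R = 2.809893; θ = arccos((tr R − 1)/2) = 0.439543 rad = 25.184°
axis k = ((R−Rᵀ)₃₂, (R−Rᵀ)₁₃, (R−Rᵀ)₂₁) / (2 sinθ) = (-0.673129, -0.737830, +0.050042)
rvec = θ·k = (-0.295869, -0.324308, +0.021996)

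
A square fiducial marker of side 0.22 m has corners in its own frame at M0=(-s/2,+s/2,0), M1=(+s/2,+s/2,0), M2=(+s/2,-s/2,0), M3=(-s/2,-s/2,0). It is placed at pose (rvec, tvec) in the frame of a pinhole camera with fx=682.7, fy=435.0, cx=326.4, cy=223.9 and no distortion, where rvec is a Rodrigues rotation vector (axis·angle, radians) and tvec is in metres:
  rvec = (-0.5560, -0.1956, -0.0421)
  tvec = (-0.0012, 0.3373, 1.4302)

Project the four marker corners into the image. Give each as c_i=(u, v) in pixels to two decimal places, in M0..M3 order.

c0=(276.45, 362.07) c1=(383.60, 358.70) c2=(370.05, 294.63) c3=(270.87, 295.85)

Intrinsics K: fx=682.7, fy=435.0, cx=326.4, cy=223.9
Marker side s = 0.22 m; corners in marker frame (Z=0):
  M0 = (-0.1100, +0.1100, 0)
  M1 = (+0.1100, +0.1100, 0)
  M2 = (+0.1100, -0.1100, 0)
  M3 = (-0.1100, -0.1100, 0)
rvec = (-0.5560, -0.1956, -0.0421), |rvec| = θ = 0.59090 rad = 33.856°
Rodrigues: sinθ=0.55711, 1−cosθ=0.16956; R = I + sinθ·[k]× + (1−cosθ)·[k]×²:
    [+0.98056 +0.09251 -0.17305]
    [+0.01312 +0.84902 +0.52820]
    [+0.19578 -0.52021 +0.83130]
t = (-0.0012, 0.3373, 1.4302) m
M0: Pc = R·M0+t = (-0.09889, +0.42925, +1.35144); u = 682.7·(-0.09889)/1.35144 + 326.4 = 276.4463, v = 435.0·(+0.42925)/1.35144 + 223.9 = 362.0659
M1: Pc = R·M1+t = (+0.11684, +0.43214, +1.39451); u = 682.7·(+0.11684)/1.39451 + 326.4 = 383.5990, v = 435.0·(+0.43214)/1.39451 + 223.9 = 358.6988
M2: Pc = R·M2+t = (+0.09649, +0.24535, +1.50896); u = 682.7·(+0.09649)/1.50896 + 326.4 = 370.0533, v = 435.0·(+0.24535)/1.50896 + 223.9 = 294.6295
M3: Pc = R·M3+t = (-0.11924, +0.24246, +1.46589); u = 682.7·(-0.11924)/1.46589 + 326.4 = 270.8683, v = 435.0·(+0.24246)/1.46589 + 223.9 = 295.8512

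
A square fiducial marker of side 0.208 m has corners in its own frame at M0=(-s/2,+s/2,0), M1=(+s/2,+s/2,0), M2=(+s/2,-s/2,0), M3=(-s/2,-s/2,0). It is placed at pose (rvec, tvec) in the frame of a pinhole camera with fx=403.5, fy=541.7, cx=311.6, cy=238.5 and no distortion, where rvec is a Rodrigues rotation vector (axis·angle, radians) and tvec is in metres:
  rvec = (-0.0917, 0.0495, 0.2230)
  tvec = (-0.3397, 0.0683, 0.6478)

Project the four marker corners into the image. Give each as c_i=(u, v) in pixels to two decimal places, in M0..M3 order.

Intrinsics K: fx=403.5, fy=541.7, cx=311.6, cy=238.5
Marker side s = 0.208 m; corners in marker frame (Z=0):
  M0 = (-0.1040, +0.1040, 0)
  M1 = (+0.1040, +0.1040, 0)
  M2 = (+0.1040, -0.1040, 0)
  M3 = (-0.1040, -0.1040, 0)
rvec = (-0.0917, 0.0495, 0.2230), |rvec| = θ = 0.24615 rad = 14.103°
Rodrigues: sinθ=0.24367, 1−cosθ=0.03014; R = I + sinθ·[k]× + (1−cosθ)·[k]×²:
    [+0.97404 -0.22301 +0.03883]
    [+0.21850 +0.97108 +0.09627]
    [-0.05917 -0.08529 +0.99460]
t = (-0.3397, 0.0683, 0.6478) m
M0: Pc = R·M0+t = (-0.46419, +0.14657, +0.64508); u = 403.5·(-0.46419)/0.64508 + 311.6 = 21.2471, v = 541.7·(+0.14657)/0.64508 + 238.5 = 361.5786
M1: Pc = R·M1+t = (-0.26159, +0.19202, +0.63278); u = 403.5·(-0.26159)/0.63278 + 311.6 = 144.7910, v = 541.7·(+0.19202)/0.63278 + 238.5 = 402.8787
M2: Pc = R·M2+t = (-0.21521, -0.00997, +0.65052); u = 403.5·(-0.21521)/0.65052 + 311.6 = 178.1124, v = 541.7·(-0.00997)/0.65052 + 238.5 = 230.1991
M3: Pc = R·M3+t = (-0.41781, -0.05542, +0.66282); u = 403.5·(-0.41781)/0.66282 + 311.6 = 57.2562, v = 541.7·(-0.05542)/0.66282 + 238.5 = 193.2109

c0=(21.25, 361.58) c1=(144.79, 402.88) c2=(178.11, 230.20) c3=(57.26, 193.21)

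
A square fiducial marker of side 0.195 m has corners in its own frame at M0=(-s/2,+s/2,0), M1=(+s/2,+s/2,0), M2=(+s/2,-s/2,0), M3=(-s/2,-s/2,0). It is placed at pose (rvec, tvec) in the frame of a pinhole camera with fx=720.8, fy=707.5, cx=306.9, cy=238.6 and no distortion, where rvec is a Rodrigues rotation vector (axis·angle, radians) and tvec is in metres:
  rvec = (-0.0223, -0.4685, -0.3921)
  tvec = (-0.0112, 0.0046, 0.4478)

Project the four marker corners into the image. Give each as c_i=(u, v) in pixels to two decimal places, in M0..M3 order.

c0=(211.04, 462.67) c1=(459.03, 323.05) c2=(354.92, 61.88) c3=(76.00, 149.31)

Intrinsics K: fx=720.8, fy=707.5, cx=306.9, cy=238.6
Marker side s = 0.195 m; corners in marker frame (Z=0):
  M0 = (-0.0975, +0.0975, 0)
  M1 = (+0.0975, +0.0975, 0)
  M2 = (+0.0975, -0.0975, 0)
  M3 = (-0.0975, -0.0975, 0)
rvec = (-0.0223, -0.4685, -0.3921), |rvec| = θ = 0.61134 rad = 35.027°
Rodrigues: sinθ=0.57396, 1−cosθ=0.18112; R = I + sinθ·[k]× + (1−cosθ)·[k]×²:
    [+0.81912 +0.37319 -0.43562]
    [-0.36307 +0.92525 +0.10996]
    [+0.44410 +0.06809 +0.89339]
t = (-0.0112, 0.0046, 0.4478) m
M0: Pc = R·M0+t = (-0.05468, +0.13021, +0.41114); u = 720.8·(-0.05468)/0.41114 + 306.9 = 211.0393, v = 707.5·(+0.13021)/0.41114 + 238.6 = 462.6708
M1: Pc = R·M1+t = (+0.10505, +0.05941, +0.49774); u = 720.8·(+0.10505)/0.49774 + 306.9 = 459.0294, v = 707.5·(+0.05941)/0.49774 + 238.6 = 323.0517
M2: Pc = R·M2+t = (+0.03228, -0.12101, +0.48446); u = 720.8·(+0.03228)/0.48446 + 306.9 = 354.9249, v = 707.5·(-0.12101)/0.48446 + 238.6 = 61.8771
M3: Pc = R·M3+t = (-0.12745, -0.05021, +0.39786); u = 720.8·(-0.12745)/0.39786 + 306.9 = 75.9998, v = 707.5·(-0.05021)/0.39786 + 238.6 = 149.3082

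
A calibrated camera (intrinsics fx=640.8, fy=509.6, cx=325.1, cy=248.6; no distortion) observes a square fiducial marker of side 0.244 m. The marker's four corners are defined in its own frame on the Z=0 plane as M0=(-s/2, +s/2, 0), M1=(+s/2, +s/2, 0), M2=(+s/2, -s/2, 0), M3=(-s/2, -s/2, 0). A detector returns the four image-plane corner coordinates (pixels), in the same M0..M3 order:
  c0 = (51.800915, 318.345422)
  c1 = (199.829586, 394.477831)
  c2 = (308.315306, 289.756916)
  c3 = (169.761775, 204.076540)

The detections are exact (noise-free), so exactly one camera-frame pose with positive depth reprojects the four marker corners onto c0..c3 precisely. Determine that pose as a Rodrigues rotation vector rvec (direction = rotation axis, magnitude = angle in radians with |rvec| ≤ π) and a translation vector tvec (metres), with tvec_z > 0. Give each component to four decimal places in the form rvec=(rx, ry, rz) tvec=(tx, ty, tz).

Intrinsics K: fx=640.8, fy=509.6, cx=325.1, cy=248.6
Marker side s = 0.244 m; corners in marker frame (Z=0):
  M0 = (-0.1220, +0.1220, 0)
  M1 = (+0.1220, +0.1220, 0)
  M2 = (+0.1220, -0.1220, 0)
  M3 = (-0.1220, -0.1220, 0)
Detected image corners:
  c0 = (51.800915, 318.345422) px
  c1 = (199.829586, 394.477831) px
  c2 = (308.315306, 289.756916) px
  c3 = (169.761775, 204.076540) px
Planar DLT: solve 8×8 A·h = b for H (H[2,2]=1):
  H  [+651.50223 -461.88496 +185.45460]
  H  [+437.77261 +450.07701 +303.44973]
  H  [+0.35207 +0.00719 +1.00000]
B = K⁻¹H; ‖b₁‖=1.139615, ‖b₂‖=1.139615; λ = 2/(‖b₁‖+‖b₂‖) = 0.877490, sign → tz>0 ⇒ λ=+0.877490
r₁ = λ·B[:,0] = (+0.73541,+0.60310,+0.30894); r₂ = λ·B[:,1] = (-0.63569,+0.77192,+0.00631)
r₃ = r₁×r₂ = (-0.23467,-0.20102,+0.95106); SVD([r₁ r₂ r₃]) → R = UVᵀ:
  R  [+0.73541 -0.63569 -0.23467]
  R  [+0.60310 +0.77192 -0.20102]
  R  [+0.30894 +0.00631 +0.95106]
t = (-0.19123, +0.09445, +0.87749) m
tr R = 2.458393; θ = arccos((tr R − 1)/2) = 0.753649 rad = 43.181°
axis k = ((R−Rᵀ)₃₂, (R−Rᵀ)₁₃, (R−Rᵀ)₂₁) / (2 sinθ) = (+0.151490, -0.397196, +0.905144)
rvec = θ·k = (+0.114170, -0.299347, +0.682161)

rvec=(0.1142, -0.2993, 0.6822) tvec=(-0.1912, 0.0944, 0.8775)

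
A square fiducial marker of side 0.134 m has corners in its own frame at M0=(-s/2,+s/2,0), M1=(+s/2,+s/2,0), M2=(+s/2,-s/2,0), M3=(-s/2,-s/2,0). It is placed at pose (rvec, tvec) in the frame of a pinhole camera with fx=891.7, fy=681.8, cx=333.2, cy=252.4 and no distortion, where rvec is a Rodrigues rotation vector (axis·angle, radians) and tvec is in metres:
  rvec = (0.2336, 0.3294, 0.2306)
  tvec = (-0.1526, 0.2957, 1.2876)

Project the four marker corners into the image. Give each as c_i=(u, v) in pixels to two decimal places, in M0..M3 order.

c0=(180.64, 428.28) c1=(261.56, 452.10) c2=(277.19, 388.53) c3=(193.58, 365.98)

Intrinsics K: fx=891.7, fy=681.8, cx=333.2, cy=252.4
Marker side s = 0.134 m; corners in marker frame (Z=0):
  M0 = (-0.0670, +0.0670, 0)
  M1 = (+0.0670, +0.0670, 0)
  M2 = (+0.0670, -0.0670, 0)
  M3 = (-0.0670, -0.0670, 0)
rvec = (0.2336, 0.3294, 0.2306), |rvec| = θ = 0.46503 rad = 26.644°
Rodrigues: sinθ=0.44845, 1−cosθ=0.10619; R = I + sinθ·[k]× + (1−cosθ)·[k]×²:
    [+0.92061 -0.18459 +0.34411]
    [+0.26016 +0.94709 -0.18797]
    [-0.29120 +0.26257 +0.91992]
t = (-0.1526, 0.2957, 1.2876) m
M0: Pc = R·M0+t = (-0.22665, +0.34172, +1.32470); u = 891.7·(-0.22665)/1.32470 + 333.2 = 180.6358, v = 681.8·(+0.34172)/1.32470 + 252.4 = 428.2791
M1: Pc = R·M1+t = (-0.10329, +0.37659, +1.28568); u = 891.7·(-0.10329)/1.28568 + 333.2 = 261.5640, v = 681.8·(+0.37659)/1.28568 + 252.4 = 452.1045
M2: Pc = R·M2+t = (-0.07855, +0.24968, +1.25050); u = 891.7·(-0.07855)/1.25050 + 333.2 = 277.1866, v = 681.8·(+0.24968)/1.25050 + 252.4 = 388.5291
M3: Pc = R·M3+t = (-0.20191, +0.21481, +1.28952); u = 891.7·(-0.20191)/1.28952 + 333.2 = 193.5775, v = 681.8·(+0.21481)/1.28952 + 252.4 = 365.9774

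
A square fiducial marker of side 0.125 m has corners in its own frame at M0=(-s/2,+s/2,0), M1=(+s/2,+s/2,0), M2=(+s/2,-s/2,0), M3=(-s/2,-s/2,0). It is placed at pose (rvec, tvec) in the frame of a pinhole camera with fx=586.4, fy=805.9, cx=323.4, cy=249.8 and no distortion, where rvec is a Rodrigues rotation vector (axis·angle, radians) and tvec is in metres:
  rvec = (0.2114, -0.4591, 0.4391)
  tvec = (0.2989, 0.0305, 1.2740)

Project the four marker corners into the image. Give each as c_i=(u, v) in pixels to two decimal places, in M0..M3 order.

c0=(426.63, 290.61) c1=(467.09, 316.49) c2=(494.10, 248.35) c3=(454.52, 218.98)

Intrinsics K: fx=586.4, fy=805.9, cx=323.4, cy=249.8
Marker side s = 0.125 m; corners in marker frame (Z=0):
  M0 = (-0.0625, +0.0625, 0)
  M1 = (+0.0625, +0.0625, 0)
  M2 = (+0.0625, -0.0625, 0)
  M3 = (-0.0625, -0.0625, 0)
rvec = (0.2114, -0.4591, 0.4391), |rvec| = θ = 0.66953 rad = 38.361°
Rodrigues: sinθ=0.62062, 1−cosθ=0.21589; R = I + sinθ·[k]× + (1−cosθ)·[k]×²:
    [+0.80564 -0.45376 -0.38086]
    [+0.36028 +0.88562 -0.29304]
    [+0.47027 +0.09887 +0.87697]
t = (0.2989, 0.0305, 1.2740) m
M0: Pc = R·M0+t = (+0.22019, +0.06333, +1.25079); u = 586.4·(+0.22019)/1.25079 + 323.4 = 426.6294, v = 805.9·(+0.06333)/1.25079 + 249.8 = 290.6068
M1: Pc = R·M1+t = (+0.32089, +0.10837, +1.30957); u = 586.4·(+0.32089)/1.30957 + 323.4 = 467.0891, v = 805.9·(+0.10837)/1.30957 + 249.8 = 316.4894
M2: Pc = R·M2+t = (+0.37761, -0.00233, +1.29721); u = 586.4·(+0.37761)/1.29721 + 323.4 = 494.0983, v = 805.9·(-0.00233)/1.29721 + 249.8 = 248.3501
M3: Pc = R·M3+t = (+0.27691, -0.04737, +1.23843); u = 586.4·(+0.27691)/1.23843 + 323.4 = 454.5168, v = 805.9·(-0.04737)/1.23843 + 249.8 = 218.9750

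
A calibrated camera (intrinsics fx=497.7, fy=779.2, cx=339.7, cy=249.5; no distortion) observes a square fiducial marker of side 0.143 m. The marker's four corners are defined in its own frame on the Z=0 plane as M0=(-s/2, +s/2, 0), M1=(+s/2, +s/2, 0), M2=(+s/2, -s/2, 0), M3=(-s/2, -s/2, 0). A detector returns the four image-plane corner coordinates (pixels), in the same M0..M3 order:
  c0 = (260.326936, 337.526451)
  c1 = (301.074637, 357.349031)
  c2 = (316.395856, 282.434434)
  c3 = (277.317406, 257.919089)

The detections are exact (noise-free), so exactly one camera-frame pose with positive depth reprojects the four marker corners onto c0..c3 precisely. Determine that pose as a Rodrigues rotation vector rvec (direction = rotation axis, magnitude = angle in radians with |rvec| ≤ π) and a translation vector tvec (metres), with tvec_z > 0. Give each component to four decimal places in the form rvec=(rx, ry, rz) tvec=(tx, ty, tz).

Intrinsics K: fx=497.7, fy=779.2, cx=339.7, cy=249.5
Marker side s = 0.143 m; corners in marker frame (Z=0):
  M0 = (-0.0715, +0.0715, 0)
  M1 = (+0.0715, +0.0715, 0)
  M2 = (+0.0715, -0.0715, 0)
  M3 = (-0.0715, -0.0715, 0)
Detected image corners:
  c0 = (260.326936, 337.526451) px
  c1 = (301.074637, 357.349031) px
  c2 = (316.395856, 282.434434) px
  c3 = (277.317406, 257.919089) px
Planar DLT: solve 8×8 A·h = b for H (H[2,2]=1):
  H  [+410.67418 -143.97348 +289.49137]
  H  [+295.88897 +506.40325 +308.87016]
  H  [+0.45574 -0.10799 +1.00000]
B = K⁻¹H; ‖b₁‖=0.725704, ‖b₂‖=0.725704; λ = 2/(‖b₁‖+‖b₂‖) = 1.377973, sign → tz>0 ⇒ λ=+1.377973
r₁ = λ·B[:,0] = (+0.70840,+0.32218,+0.62799); r₂ = λ·B[:,1] = (-0.29705,+0.94320,-0.14881)
r₃ = r₁×r₂ = (-0.64026,-0.08113,+0.76386); SVD([r₁ r₂ r₃]) → R = UVᵀ:
  R  [+0.70840 -0.29705 -0.64026]
  R  [+0.32218 +0.94320 -0.08113]
  R  [+0.62799 -0.14881 +0.76386]
t = (-0.13901, +0.10499, +1.37797) m
tr R = 2.415452; θ = arccos((tr R − 1)/2) = 0.784522 rad = 44.950°
axis k = ((R−Rᵀ)₃₂, (R−Rᵀ)₁₃, (R−Rᵀ)₂₁) / (2 sinθ) = (-0.047901, -0.897578, +0.438245)
rvec = θ·k = (-0.037579, -0.704170, +0.343813)

rvec=(-0.0376, -0.7042, 0.3438) tvec=(-0.1390, 0.1050, 1.3780)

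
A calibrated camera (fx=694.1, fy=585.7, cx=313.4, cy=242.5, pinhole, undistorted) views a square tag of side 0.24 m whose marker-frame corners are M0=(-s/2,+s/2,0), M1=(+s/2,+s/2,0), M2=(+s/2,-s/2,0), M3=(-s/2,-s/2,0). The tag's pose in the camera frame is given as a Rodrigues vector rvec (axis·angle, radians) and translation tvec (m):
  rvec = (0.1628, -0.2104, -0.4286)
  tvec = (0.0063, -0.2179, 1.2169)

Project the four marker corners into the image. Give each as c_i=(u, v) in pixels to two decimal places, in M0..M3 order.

c0=(283.24, 214.22) c1=(401.57, 167.47) c2=(350.96, 60.54) c3=(226.06, 105.53)

Intrinsics K: fx=694.1, fy=585.7, cx=313.4, cy=242.5
Marker side s = 0.24 m; corners in marker frame (Z=0):
  M0 = (-0.1200, +0.1200, 0)
  M1 = (+0.1200, +0.1200, 0)
  M2 = (+0.1200, -0.1200, 0)
  M3 = (-0.1200, -0.1200, 0)
rvec = (0.1628, -0.2104, -0.4286), |rvec| = θ = 0.50445 rad = 28.903°
Rodrigues: sinθ=0.48333, 1−cosθ=0.12456; R = I + sinθ·[k]× + (1−cosθ)·[k]×²:
    [+0.88841 +0.39389 -0.23574]
    [-0.42742 +0.89711 -0.11184]
    [+0.16743 +0.20012 +0.96536]
t = (0.0063, -0.2179, 1.2169) m
M0: Pc = R·M0+t = (-0.05304, -0.05896, +1.22082); u = 694.1·(-0.05304)/1.22082 + 313.4 = 283.2422, v = 585.7·(-0.05896)/1.22082 + 242.5 = 214.2150
M1: Pc = R·M1+t = (+0.16018, -0.16154, +1.26101); u = 694.1·(+0.16018)/1.26101 + 313.4 = 401.5661, v = 585.7·(-0.16154)/1.26101 + 242.5 = 167.4708
M2: Pc = R·M2+t = (+0.06564, -0.37684, +1.21298); u = 694.1·(+0.06564)/1.21298 + 313.4 = 350.9630, v = 585.7·(-0.37684)/1.21298 + 242.5 = 60.5369
M3: Pc = R·M3+t = (-0.14758, -0.27426, +1.17279); u = 694.1·(-0.14758)/1.17279 + 313.4 = 226.0594, v = 585.7·(-0.27426)/1.17279 + 242.5 = 105.5315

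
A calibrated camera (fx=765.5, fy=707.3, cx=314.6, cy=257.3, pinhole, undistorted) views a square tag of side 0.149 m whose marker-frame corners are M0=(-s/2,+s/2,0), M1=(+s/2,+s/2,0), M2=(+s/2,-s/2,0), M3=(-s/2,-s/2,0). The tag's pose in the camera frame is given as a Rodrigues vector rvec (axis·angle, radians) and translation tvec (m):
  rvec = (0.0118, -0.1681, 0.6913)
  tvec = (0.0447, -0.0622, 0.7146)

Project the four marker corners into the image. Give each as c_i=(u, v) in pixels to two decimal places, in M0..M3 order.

Intrinsics K: fx=765.5, fy=707.3, cx=314.6, cy=257.3
Marker side s = 0.149 m; corners in marker frame (Z=0):
  M0 = (-0.0745, +0.0745, 0)
  M1 = (+0.0745, +0.0745, 0)
  M2 = (+0.0745, -0.0745, 0)
  M3 = (-0.0745, -0.0745, 0)
rvec = (0.0118, -0.1681, 0.6913), |rvec| = θ = 0.71154 rad = 40.768°
Rodrigues: sinθ=0.65300, 1−cosθ=0.24264; R = I + sinθ·[k]× + (1−cosθ)·[k]×²:
    [+0.75742 -0.63538 -0.15036]
    [+0.63348 +0.77090 -0.06652]
    [+0.15818 -0.04486 +0.98639]
t = (0.0447, -0.0622, 0.7146) m
M0: Pc = R·M0+t = (-0.05906, -0.05196, +0.69947); u = 765.5·(-0.05906)/0.69947 + 314.6 = 249.9612, v = 707.3·(-0.05196)/0.69947 + 257.3 = 204.7566
M1: Pc = R·M1+t = (+0.05379, +0.04243, +0.72304); u = 765.5·(+0.05379)/0.72304 + 314.6 = 371.5512, v = 707.3·(+0.04243)/0.72304 + 257.3 = 298.8021
M2: Pc = R·M2+t = (+0.14846, -0.07244, +0.72973); u = 765.5·(+0.14846)/0.72973 + 314.6 = 470.3416, v = 707.3·(-0.07244)/0.72973 + 257.3 = 187.0882
M3: Pc = R·M3+t = (+0.03561, -0.16683, +0.70616); u = 765.5·(+0.03561)/0.70616 + 314.6 = 353.1999, v = 707.3·(-0.16683)/0.70616 + 257.3 = 90.2044

c0=(249.96, 204.76) c1=(371.55, 298.80) c2=(470.34, 187.09) c3=(353.20, 90.20)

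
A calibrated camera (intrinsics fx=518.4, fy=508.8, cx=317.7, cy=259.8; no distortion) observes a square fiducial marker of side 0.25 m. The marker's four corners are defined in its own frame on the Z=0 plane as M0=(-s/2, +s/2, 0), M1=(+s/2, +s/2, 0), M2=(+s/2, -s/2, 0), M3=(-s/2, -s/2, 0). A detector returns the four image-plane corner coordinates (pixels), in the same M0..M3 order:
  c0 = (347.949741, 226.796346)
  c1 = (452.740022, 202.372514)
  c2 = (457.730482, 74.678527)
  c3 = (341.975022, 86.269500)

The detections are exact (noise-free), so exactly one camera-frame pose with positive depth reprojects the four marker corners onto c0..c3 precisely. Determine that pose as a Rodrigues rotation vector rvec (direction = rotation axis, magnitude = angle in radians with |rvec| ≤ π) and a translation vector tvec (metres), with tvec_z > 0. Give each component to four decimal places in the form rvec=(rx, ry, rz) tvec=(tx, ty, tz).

rvec=(0.3662, -0.4748, -0.1556) tvec=(0.1578, -0.2060, 0.9576)

Intrinsics K: fx=518.4, fy=508.8, cx=317.7, cy=259.8
Marker side s = 0.25 m; corners in marker frame (Z=0):
  M0 = (-0.1250, +0.1250, 0)
  M1 = (+0.1250, +0.1250, 0)
  M2 = (+0.1250, -0.1250, 0)
  M3 = (-0.1250, -0.1250, 0)
Detected image corners:
  c0 = (347.949741, 226.796346) px
  c1 = (452.740022, 202.372514) px
  c2 = (457.730482, 74.678527) px
  c3 = (341.975022, 86.269500) px
Planar DLT: solve 8×8 A·h = b for H (H[2,2]=1):
  H  [+614.40975 +159.13340 +403.11524]
  H  [-8.99137 +593.43553 +150.35620]
  H  [+0.43590 +0.39580 +1.00000]
B = K⁻¹H; ‖b₁‖=1.044303, ‖b₂‖=1.044303; λ = 2/(‖b₁‖+‖b₂‖) = 0.957576, sign → tz>0 ⇒ λ=+0.957576
r₁ = λ·B[:,0] = (+0.87912,-0.23006,+0.41741); r₂ = λ·B[:,1] = (+0.06167,+0.92334,+0.37901)
r₃ = r₁×r₂ = (-0.47260,-0.30745,+0.82591); SVD([r₁ r₂ r₃]) → R = UVᵀ:
  R  [+0.87912 +0.06167 -0.47260]
  R  [-0.23006 +0.92334 -0.30745]
  R  [+0.41741 +0.37901 +0.82591]
t = (+0.15778, -0.20598, +0.95758) m
tr R = 2.628358; θ = arccos((tr R − 1)/2) = 0.619483 rad = 35.494°
axis k = ((R−Rᵀ)₃₂, (R−Rᵀ)₁₃, (R−Rᵀ)₂₁) / (2 sinθ) = (+0.591152, -0.766438, -0.251224)
rvec = θ·k = (+0.366208, -0.474795, -0.155629)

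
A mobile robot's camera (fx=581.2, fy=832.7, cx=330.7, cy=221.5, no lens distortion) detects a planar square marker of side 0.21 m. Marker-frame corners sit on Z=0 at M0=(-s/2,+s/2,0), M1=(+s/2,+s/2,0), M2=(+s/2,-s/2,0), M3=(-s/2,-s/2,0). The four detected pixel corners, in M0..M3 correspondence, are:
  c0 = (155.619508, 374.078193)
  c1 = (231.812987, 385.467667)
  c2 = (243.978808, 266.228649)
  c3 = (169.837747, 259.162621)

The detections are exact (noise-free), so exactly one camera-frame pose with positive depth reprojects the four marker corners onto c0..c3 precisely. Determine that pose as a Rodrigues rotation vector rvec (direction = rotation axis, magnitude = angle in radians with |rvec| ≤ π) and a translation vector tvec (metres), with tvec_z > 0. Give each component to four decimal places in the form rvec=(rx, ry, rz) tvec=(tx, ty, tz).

Intrinsics K: fx=581.2, fy=832.7, cx=330.7, cy=221.5
Marker side s = 0.21 m; corners in marker frame (Z=0):
  M0 = (-0.1050, +0.1050, 0)
  M1 = (+0.1050, +0.1050, 0)
  M2 = (+0.1050, -0.1050, 0)
  M3 = (-0.1050, -0.1050, 0)
Detected image corners:
  c0 = (155.619508, 374.078193) px
  c1 = (231.812987, 385.467667) px
  c2 = (243.978808, 266.228649) px
  c3 = (169.837747, 259.162621) px
Planar DLT: solve 8×8 A·h = b for H (H[2,2]=1):
  H  [+325.13880 -94.69034 +199.77758]
  H  [-8.70051 +506.35805 +320.17976]
  H  [-0.16334 -0.15869 +1.00000]
B = K⁻¹H; ‖b₁‖=0.673314, ‖b₂‖=0.673314; λ = 2/(‖b₁‖+‖b₂‖) = 1.485191, sign → tz>0 ⇒ λ=+1.485191
r₁ = λ·B[:,0] = (+0.96889,+0.04901,-0.24259); r₂ = λ·B[:,1] = (-0.10787,+0.96582,-0.23568)
r₃ = r₁×r₂ = (+0.22275,+0.25452,+0.94106); SVD([r₁ r₂ r₃]) → R = UVᵀ:
  R  [+0.96889 -0.10787 +0.22275]
  R  [+0.04901 +0.96582 +0.25452]
  R  [-0.24259 -0.23568 +0.94106]
t = (-0.33456, +0.17600, +1.48519) m
tr R = 2.875779; θ = arccos((tr R − 1)/2) = 0.354300 rad = 20.300°
axis k = ((R−Rᵀ)₃₂, (R−Rᵀ)₁₃, (R−Rᵀ)₂₁) / (2 sinθ) = (-0.706478, +0.670650, +0.226094)
rvec = θ·k = (-0.250305, +0.237611, +0.080105)

rvec=(-0.2503, 0.2376, 0.0801) tvec=(-0.3346, 0.1760, 1.4852)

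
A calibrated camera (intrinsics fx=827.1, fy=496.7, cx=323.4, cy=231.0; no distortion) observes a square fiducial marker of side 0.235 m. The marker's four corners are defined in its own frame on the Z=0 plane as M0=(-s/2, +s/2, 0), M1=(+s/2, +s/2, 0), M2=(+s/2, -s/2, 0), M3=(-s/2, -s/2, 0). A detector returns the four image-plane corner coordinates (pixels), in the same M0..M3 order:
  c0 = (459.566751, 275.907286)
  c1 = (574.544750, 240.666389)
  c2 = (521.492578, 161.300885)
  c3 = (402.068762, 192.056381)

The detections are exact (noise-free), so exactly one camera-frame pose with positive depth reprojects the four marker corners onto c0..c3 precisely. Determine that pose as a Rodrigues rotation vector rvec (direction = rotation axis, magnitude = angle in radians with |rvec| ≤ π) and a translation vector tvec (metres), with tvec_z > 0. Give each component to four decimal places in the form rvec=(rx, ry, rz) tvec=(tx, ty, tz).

Intrinsics K: fx=827.1, fy=496.7, cx=323.4, cy=231.0
Marker side s = 0.235 m; corners in marker frame (Z=0):
  M0 = (-0.1175, +0.1175, 0)
  M1 = (+0.1175, +0.1175, 0)
  M2 = (+0.1175, -0.1175, 0)
  M3 = (-0.1175, -0.1175, 0)
Detected image corners:
  c0 = (459.566751, 275.907286) px
  c1 = (574.544750, 240.666389) px
  c2 = (521.492578, 161.300885) px
  c3 = (402.068762, 192.056381) px
Planar DLT: solve 8×8 A·h = b for H (H[2,2]=1):
  H  [+621.64136 +255.94284 +491.28754]
  H  [-85.82546 +356.32298 +217.20148]
  H  [+0.25124 +0.04293 +1.00000]
B = K⁻¹H; ‖b₁‖=0.757551, ‖b₂‖=0.757551; λ = 2/(‖b₁‖+‖b₂‖) = 1.320043, sign → tz>0 ⇒ λ=+1.320043
r₁ = λ·B[:,0] = (+0.86246,-0.38233,+0.33165); r₂ = λ·B[:,1] = (+0.38633,+0.92062,+0.05666)
r₃ = r₁×r₂ = (-0.32699,+0.07925,+0.94170); SVD([r₁ r₂ r₃]) → R = UVᵀ:
  R  [+0.86246 +0.38633 -0.32699]
  R  [-0.38233 +0.92062 +0.07925]
  R  [+0.33165 +0.05666 +0.94170]
t = (+0.26795, -0.03667, +1.32004) m
tr R = 2.724777; θ = arccos((tr R − 1)/2) = 0.530828 rad = 30.414°
axis k = ((R−Rᵀ)₃₂, (R−Rᵀ)₁₃, (R−Rᵀ)₂₁) / (2 sinθ) = (-0.022310, -0.650508, -0.759172)
rvec = θ·k = (-0.011843, -0.345308, -0.402989)

rvec=(-0.0118, -0.3453, -0.4030) tvec=(0.2679, -0.0367, 1.3200)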